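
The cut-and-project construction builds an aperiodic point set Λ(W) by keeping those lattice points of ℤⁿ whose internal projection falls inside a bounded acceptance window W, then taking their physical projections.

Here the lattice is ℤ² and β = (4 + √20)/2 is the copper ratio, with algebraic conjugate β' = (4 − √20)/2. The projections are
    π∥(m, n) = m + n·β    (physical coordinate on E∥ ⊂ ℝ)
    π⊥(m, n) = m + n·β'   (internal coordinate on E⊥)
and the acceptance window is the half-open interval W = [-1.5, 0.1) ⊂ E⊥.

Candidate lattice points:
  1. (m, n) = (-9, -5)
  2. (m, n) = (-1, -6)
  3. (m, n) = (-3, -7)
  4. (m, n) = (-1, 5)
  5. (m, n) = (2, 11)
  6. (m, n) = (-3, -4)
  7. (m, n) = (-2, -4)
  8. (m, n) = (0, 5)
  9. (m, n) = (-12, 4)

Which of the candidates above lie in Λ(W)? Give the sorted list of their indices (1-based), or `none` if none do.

Compute β' = (4−√20)/2 = -0.236068, so π⊥(m,n) = m -0.236068·n.
[1] lift (-9,-5): star map gives -7.819660; window check -1.5 ≤ -7.819660 < 0.1 is false → out
[2] lift (-1,-6): star map gives 0.416408; window check -1.5 ≤ 0.416408 < 0.1 is false → out
[3] lift (-3,-7): star map gives -1.347524; window check -1.5 ≤ -1.347524 < 0.1 is true → IN Λ
[4] lift (-1,5): star map gives -2.180340; window check -1.5 ≤ -2.180340 < 0.1 is false → out
[5] lift (2,11): star map gives -0.596748; window check -1.5 ≤ -0.596748 < 0.1 is true → IN Λ
[6] lift (-3,-4): star map gives -2.055728; window check -1.5 ≤ -2.055728 < 0.1 is false → out
[7] lift (-2,-4): star map gives -1.055728; window check -1.5 ≤ -1.055728 < 0.1 is true → IN Λ
[8] lift (0,5): star map gives -1.180340; window check -1.5 ≤ -1.180340 < 0.1 is true → IN Λ
[9] lift (-12,4): star map gives -12.944272; window check -1.5 ≤ -12.944272 < 0.1 is false → out

3, 5, 7, 8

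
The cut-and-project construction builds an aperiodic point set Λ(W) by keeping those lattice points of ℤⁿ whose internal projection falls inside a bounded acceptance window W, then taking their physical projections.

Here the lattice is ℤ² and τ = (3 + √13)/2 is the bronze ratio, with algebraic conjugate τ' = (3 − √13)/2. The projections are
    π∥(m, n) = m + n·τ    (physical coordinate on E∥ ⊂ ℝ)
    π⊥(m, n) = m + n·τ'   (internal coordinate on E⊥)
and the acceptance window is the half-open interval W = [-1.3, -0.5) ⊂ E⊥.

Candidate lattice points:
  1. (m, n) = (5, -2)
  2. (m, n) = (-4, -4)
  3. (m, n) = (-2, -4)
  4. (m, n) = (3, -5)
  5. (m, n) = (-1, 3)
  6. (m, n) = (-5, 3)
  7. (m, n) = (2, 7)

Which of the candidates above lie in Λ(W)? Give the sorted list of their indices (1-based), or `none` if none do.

3

τ' = (3−√13)/2 ≈ -0.3028.
#1 (5,-2): internal coord 5 + (-2)·τ' = +5.6056; +5.6056 ∉ [-1.3, -0.5) → out
#2 (-4,-4): internal coord -4 + (-4)·τ' = -2.7889; -2.7889 ∉ [-1.3, -0.5) → out
#3 (-2,-4): internal coord -2 + (-4)·τ' = -0.7889; -0.7889 ∈ [-1.3, -0.5) → IN Λ
#4 (3,-5): internal coord 3 + (-5)·τ' = +4.5139; +4.5139 ∉ [-1.3, -0.5) → out
#5 (-1,3): internal coord -1 + (3)·τ' = -1.9083; -1.9083 ∉ [-1.3, -0.5) → out
#6 (-5,3): internal coord -5 + (3)·τ' = -5.9083; -5.9083 ∉ [-1.3, -0.5) → out
#7 (2,7): internal coord 2 + (7)·τ' = -0.1194; -0.1194 ∉ [-1.3, -0.5) → out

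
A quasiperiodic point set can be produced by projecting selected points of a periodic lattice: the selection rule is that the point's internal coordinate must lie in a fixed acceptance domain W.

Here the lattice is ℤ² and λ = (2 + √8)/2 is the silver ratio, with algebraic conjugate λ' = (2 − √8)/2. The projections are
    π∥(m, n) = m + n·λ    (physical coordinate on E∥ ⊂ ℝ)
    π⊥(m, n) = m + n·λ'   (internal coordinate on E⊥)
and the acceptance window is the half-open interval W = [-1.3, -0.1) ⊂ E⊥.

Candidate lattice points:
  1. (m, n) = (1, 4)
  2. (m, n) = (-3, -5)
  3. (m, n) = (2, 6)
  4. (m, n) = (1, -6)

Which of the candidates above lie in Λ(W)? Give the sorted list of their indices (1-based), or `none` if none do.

Compute λ' = (2−√8)/2 = -0.414214, so π⊥(m,n) = m -0.414214·n.
candidate 1: (m,n)=(1,4) → π∥ = 1+4·λ ≈ 10.656854, π⊥ = 1+4·λ' ≈ -0.656854 ∈ [-1.3, -0.1) ⇒ IN Λ
candidate 2: (m,n)=(-3,-5) → π∥ = -3-5·λ ≈ -15.071068, π⊥ = -3-5·λ' ≈ -0.928932 ∈ [-1.3, -0.1) ⇒ IN Λ
candidate 3: (m,n)=(2,6) → π∥ = 2+6·λ ≈ 16.485281, π⊥ = 2+6·λ' ≈ -0.485281 ∈ [-1.3, -0.1) ⇒ IN Λ
candidate 4: (m,n)=(1,-6) → π∥ = 1-6·λ ≈ -13.485281, π⊥ = 1-6·λ' ≈ 3.485281 ∉ [-1.3, -0.1) ⇒ out

1, 2, 3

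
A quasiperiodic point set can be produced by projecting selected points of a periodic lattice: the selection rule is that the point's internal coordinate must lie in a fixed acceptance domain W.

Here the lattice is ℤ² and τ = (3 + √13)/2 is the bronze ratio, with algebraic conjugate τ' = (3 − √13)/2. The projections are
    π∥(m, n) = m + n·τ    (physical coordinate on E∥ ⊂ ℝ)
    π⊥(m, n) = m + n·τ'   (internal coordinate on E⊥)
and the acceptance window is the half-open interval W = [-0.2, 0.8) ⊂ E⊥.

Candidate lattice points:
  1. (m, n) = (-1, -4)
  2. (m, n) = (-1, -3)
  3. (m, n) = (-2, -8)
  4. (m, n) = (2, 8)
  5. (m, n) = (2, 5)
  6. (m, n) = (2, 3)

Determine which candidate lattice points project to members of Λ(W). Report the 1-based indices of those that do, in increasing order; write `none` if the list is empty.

1, 2, 3, 5

Compute τ' = (3−√13)/2 = -0.302776, so π⊥(m,n) = m -0.302776·n.
#1 (-1,-4): internal coord -1 + (-4)·τ' = +0.211103; +0.211103 ∈ [-0.2, 0.8) → IN Λ
#2 (-1,-3): internal coord -1 + (-3)·τ' = -0.091673; -0.091673 ∈ [-0.2, 0.8) → IN Λ
#3 (-2,-8): internal coord -2 + (-8)·τ' = +0.422205; +0.422205 ∈ [-0.2, 0.8) → IN Λ
#4 (2,8): internal coord 2 + (8)·τ' = -0.422205; -0.422205 ∉ [-0.2, 0.8) → out
#5 (2,5): internal coord 2 + (5)·τ' = +0.486122; +0.486122 ∈ [-0.2, 0.8) → IN Λ
#6 (2,3): internal coord 2 + (3)·τ' = +1.091673; +1.091673 ∉ [-0.2, 0.8) → out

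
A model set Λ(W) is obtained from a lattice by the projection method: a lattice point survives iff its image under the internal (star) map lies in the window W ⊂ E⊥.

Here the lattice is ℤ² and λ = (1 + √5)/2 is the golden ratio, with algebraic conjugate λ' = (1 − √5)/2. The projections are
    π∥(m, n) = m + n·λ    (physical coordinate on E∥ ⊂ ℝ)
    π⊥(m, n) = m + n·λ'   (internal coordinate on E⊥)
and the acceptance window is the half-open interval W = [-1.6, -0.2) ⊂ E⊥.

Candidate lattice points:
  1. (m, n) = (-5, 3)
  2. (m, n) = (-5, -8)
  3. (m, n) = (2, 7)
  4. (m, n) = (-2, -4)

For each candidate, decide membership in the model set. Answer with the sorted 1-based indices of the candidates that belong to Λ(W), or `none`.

none

Compute λ' = (1−√5)/2 = -0.61803, so π⊥(m,n) = m -0.61803·n.
#1 (-5,3): internal coord -5 + (3)·λ' = -6.85410; -6.85410 ∉ [-1.6, -0.2) → out
#2 (-5,-8): internal coord -5 + (-8)·λ' = -0.05573; -0.05573 ∉ [-1.6, -0.2) → out
#3 (2,7): internal coord 2 + (7)·λ' = -2.32624; -2.32624 ∉ [-1.6, -0.2) → out
#4 (-2,-4): internal coord -2 + (-4)·λ' = +0.47214; +0.47214 ∉ [-1.6, -0.2) → out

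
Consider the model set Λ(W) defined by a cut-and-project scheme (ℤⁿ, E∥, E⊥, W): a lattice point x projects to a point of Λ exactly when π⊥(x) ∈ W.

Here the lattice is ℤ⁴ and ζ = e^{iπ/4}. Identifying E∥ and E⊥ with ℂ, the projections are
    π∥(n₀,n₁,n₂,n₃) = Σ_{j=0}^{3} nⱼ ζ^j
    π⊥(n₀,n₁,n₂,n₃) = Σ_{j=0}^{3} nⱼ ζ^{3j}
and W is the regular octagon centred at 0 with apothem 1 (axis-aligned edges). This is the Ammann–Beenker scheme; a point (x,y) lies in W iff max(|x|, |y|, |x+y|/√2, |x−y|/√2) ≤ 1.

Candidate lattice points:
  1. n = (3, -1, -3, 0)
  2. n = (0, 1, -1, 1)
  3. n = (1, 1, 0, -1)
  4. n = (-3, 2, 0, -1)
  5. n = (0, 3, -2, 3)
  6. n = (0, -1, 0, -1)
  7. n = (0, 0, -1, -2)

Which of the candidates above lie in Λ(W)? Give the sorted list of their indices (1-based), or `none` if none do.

3

Internal map: ζ^{3j} for j=0..3 gives (1,0), (−√2/2,√2/2), (0,−1), (√2/2,√2/2).
candidate 1: n = (3, -1, -3, 0) → π⊥ ≈ (+3.707107, +2.292893); max(|x|,|y|,|x±y|/√2) = 4.242641 > 1 ⇒ ∉ W
candidate 2: n = (0, 1, -1, 1) → π⊥ ≈ (+0.000000, +2.414214); max(|x|,|y|,|x±y|/√2) = 2.414214 > 1 ⇒ ∉ W
candidate 3: n = (1, 1, 0, -1) → π⊥ ≈ (-0.414214, +0.000000); max(|x|,|y|,|x±y|/√2) = 0.414214 ≤ 1 ⇒ ∈ W
candidate 4: n = (-3, 2, 0, -1) → π⊥ ≈ (-5.121320, +0.707107); max(|x|,|y|,|x±y|/√2) = 5.121320 > 1 ⇒ ∉ W
candidate 5: n = (0, 3, -2, 3) → π⊥ ≈ (+0.000000, +6.242641); max(|x|,|y|,|x±y|/√2) = 6.242641 > 1 ⇒ ∉ W
candidate 6: n = (0, -1, 0, -1) → π⊥ ≈ (+0.000000, -1.414214); max(|x|,|y|,|x±y|/√2) = 1.414214 > 1 ⇒ ∉ W
candidate 7: n = (0, 0, -1, -2) → π⊥ ≈ (-1.414214, -0.414214); max(|x|,|y|,|x±y|/√2) = 1.414214 > 1 ⇒ ∉ W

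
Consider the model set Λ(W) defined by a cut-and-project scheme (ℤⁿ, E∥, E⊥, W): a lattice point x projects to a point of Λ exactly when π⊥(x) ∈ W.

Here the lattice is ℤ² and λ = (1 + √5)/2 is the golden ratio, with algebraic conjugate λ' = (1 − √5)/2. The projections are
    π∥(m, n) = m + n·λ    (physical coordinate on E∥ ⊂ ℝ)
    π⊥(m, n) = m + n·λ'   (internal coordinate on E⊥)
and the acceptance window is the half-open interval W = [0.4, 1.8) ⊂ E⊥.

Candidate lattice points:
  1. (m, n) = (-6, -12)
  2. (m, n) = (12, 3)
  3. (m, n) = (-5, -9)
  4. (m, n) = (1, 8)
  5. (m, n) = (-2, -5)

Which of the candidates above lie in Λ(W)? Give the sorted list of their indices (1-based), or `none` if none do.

Numerically λ ≈ 1.61803 and λ' = −1/λ ≈ -0.61803.
[1] lift (-6,-12): star map gives 1.41641; window check 0.4 ≤ 1.41641 < 1.8 is true → IN Λ
[2] lift (12,3): star map gives 10.14590; window check 0.4 ≤ 10.14590 < 1.8 is false → out
[3] lift (-5,-9): star map gives 0.56231; window check 0.4 ≤ 0.56231 < 1.8 is true → IN Λ
[4] lift (1,8): star map gives -3.94427; window check 0.4 ≤ -3.94427 < 1.8 is false → out
[5] lift (-2,-5): star map gives 1.09017; window check 0.4 ≤ 1.09017 < 1.8 is true → IN Λ

1, 3, 5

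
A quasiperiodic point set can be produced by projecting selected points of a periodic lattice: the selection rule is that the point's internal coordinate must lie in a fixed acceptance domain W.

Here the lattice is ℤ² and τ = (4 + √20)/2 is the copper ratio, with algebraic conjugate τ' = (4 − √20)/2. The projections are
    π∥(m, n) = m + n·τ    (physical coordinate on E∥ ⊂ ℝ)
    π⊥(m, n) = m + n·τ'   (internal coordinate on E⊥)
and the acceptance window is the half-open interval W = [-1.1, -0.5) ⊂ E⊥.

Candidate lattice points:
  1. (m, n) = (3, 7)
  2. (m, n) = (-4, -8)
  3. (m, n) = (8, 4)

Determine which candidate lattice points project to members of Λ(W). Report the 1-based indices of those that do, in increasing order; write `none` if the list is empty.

none

τ' = (4−√20)/2 ≈ -0.236068.
#1 (3,7): internal coord 3 + (7)·τ' = +1.347524; +1.347524 ∉ [-1.1, -0.5) → out
#2 (-4,-8): internal coord -4 + (-8)·τ' = -2.111456; -2.111456 ∉ [-1.1, -0.5) → out
#3 (8,4): internal coord 8 + (4)·τ' = +7.055728; +7.055728 ∉ [-1.1, -0.5) → out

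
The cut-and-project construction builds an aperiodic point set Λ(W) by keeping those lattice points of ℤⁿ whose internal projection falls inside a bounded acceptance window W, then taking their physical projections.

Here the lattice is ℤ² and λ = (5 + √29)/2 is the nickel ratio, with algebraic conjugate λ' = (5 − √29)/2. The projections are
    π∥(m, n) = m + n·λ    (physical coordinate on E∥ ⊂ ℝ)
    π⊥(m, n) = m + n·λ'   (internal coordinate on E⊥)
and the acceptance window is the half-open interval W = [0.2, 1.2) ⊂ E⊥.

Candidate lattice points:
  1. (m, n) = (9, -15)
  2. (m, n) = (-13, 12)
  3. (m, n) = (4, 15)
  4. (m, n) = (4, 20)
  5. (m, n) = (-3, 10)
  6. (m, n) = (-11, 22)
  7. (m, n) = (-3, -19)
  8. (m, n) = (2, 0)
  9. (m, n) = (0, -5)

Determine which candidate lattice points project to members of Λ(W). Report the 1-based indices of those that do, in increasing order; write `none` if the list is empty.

3, 7, 9

Numerically λ ≈ 5.1926 and λ' = −1/λ ≈ -0.1926.
[1] lift (9,-15): star map gives 11.8887; window check 0.2 ≤ 11.8887 < 1.2 is false → out
[2] lift (-13,12): star map gives -15.3110; window check 0.2 ≤ -15.3110 < 1.2 is false → out
[3] lift (4,15): star map gives 1.1113; window check 0.2 ≤ 1.1113 < 1.2 is true → IN Λ
[4] lift (4,20): star map gives 0.1484; window check 0.2 ≤ 0.1484 < 1.2 is false → out
[5] lift (-3,10): star map gives -4.9258; window check 0.2 ≤ -4.9258 < 1.2 is false → out
[6] lift (-11,22): star map gives -15.2368; window check 0.2 ≤ -15.2368 < 1.2 is false → out
[7] lift (-3,-19): star map gives 0.6591; window check 0.2 ≤ 0.6591 < 1.2 is true → IN Λ
[8] lift (2,0): star map gives 2.0000; window check 0.2 ≤ 2.0000 < 1.2 is false → out
[9] lift (0,-5): star map gives 0.9629; window check 0.2 ≤ 0.9629 < 1.2 is true → IN Λ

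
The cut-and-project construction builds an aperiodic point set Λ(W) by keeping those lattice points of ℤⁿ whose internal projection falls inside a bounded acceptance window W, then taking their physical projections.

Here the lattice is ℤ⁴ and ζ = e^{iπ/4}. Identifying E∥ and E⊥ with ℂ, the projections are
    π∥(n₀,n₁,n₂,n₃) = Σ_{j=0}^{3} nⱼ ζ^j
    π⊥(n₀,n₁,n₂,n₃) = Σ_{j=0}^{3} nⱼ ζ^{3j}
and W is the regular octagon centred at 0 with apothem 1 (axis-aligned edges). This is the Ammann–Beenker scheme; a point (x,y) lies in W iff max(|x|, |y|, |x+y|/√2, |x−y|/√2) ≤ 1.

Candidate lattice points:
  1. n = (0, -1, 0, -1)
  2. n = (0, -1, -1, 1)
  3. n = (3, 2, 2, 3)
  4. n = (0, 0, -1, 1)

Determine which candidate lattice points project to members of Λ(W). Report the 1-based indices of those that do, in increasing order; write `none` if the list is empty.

none

With ζ = e^{iπ/4} the internal vectors are ζ^0,ζ^3,ζ^6,ζ^9.
#1 (0, -1, 0, -1): internal (0.000000, -1.414214); octagon support 1.414214 vs apothem 1 → ∉ W
#2 (0, -1, -1, 1): internal (1.414214, 1.000000); octagon support 1.707107 vs apothem 1 → ∉ W
#3 (3, 2, 2, 3): internal (3.707107, 1.535534); octagon support 3.707107 vs apothem 1 → ∉ W
#4 (0, 0, -1, 1): internal (0.707107, 1.707107); octagon support 1.707107 vs apothem 1 → ∉ W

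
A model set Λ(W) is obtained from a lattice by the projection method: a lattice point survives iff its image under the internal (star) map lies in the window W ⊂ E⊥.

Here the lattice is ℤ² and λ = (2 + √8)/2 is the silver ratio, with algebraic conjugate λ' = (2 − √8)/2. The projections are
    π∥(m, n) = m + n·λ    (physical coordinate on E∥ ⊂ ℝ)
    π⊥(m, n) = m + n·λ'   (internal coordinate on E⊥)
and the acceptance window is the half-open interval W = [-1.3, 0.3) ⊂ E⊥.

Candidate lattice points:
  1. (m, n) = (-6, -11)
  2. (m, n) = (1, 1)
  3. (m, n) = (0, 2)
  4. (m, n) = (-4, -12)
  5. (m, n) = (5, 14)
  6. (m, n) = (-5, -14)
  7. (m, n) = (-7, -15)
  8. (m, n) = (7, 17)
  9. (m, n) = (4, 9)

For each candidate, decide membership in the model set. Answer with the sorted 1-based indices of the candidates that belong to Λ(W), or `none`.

λ' = (2−√8)/2 ≈ -0.41421.
candidate 1: (m,n)=(-6,-11) → π∥ = -6-11·λ ≈ -32.55635, π⊥ = -6-11·λ' ≈ -1.44365 ∉ [-1.3, 0.3) ⇒ out
candidate 2: (m,n)=(1,1) → π∥ = 1+1·λ ≈ 3.41421, π⊥ = 1+1·λ' ≈ 0.58579 ∉ [-1.3, 0.3) ⇒ out
candidate 3: (m,n)=(0,2) → π∥ = 0+2·λ ≈ 4.82843, π⊥ = 0+2·λ' ≈ -0.82843 ∈ [-1.3, 0.3) ⇒ IN Λ
candidate 4: (m,n)=(-4,-12) → π∥ = -4-12·λ ≈ -32.97056, π⊥ = -4-12·λ' ≈ 0.97056 ∉ [-1.3, 0.3) ⇒ out
candidate 5: (m,n)=(5,14) → π∥ = 5+14·λ ≈ 38.79899, π⊥ = 5+14·λ' ≈ -0.79899 ∈ [-1.3, 0.3) ⇒ IN Λ
candidate 6: (m,n)=(-5,-14) → π∥ = -5-14·λ ≈ -38.79899, π⊥ = -5-14·λ' ≈ 0.79899 ∉ [-1.3, 0.3) ⇒ out
candidate 7: (m,n)=(-7,-15) → π∥ = -7-15·λ ≈ -43.21320, π⊥ = -7-15·λ' ≈ -0.78680 ∈ [-1.3, 0.3) ⇒ IN Λ
candidate 8: (m,n)=(7,17) → π∥ = 7+17·λ ≈ 48.04163, π⊥ = 7+17·λ' ≈ -0.04163 ∈ [-1.3, 0.3) ⇒ IN Λ
candidate 9: (m,n)=(4,9) → π∥ = 4+9·λ ≈ 25.72792, π⊥ = 4+9·λ' ≈ 0.27208 ∈ [-1.3, 0.3) ⇒ IN Λ

3, 5, 7, 8, 9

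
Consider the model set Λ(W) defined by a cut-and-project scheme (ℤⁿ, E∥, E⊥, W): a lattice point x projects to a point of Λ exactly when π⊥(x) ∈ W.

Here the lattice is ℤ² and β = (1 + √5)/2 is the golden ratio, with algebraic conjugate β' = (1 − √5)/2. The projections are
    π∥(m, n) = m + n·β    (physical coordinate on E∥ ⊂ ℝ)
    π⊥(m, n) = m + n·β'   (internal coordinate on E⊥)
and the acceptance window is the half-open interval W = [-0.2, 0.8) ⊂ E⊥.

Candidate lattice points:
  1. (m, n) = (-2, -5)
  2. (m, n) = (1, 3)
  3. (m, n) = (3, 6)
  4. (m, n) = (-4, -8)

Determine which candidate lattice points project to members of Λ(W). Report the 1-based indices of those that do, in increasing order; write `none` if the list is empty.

none

β' = (1−√5)/2 ≈ -0.61803.
[1] lift (-2,-5): star map gives 1.09017; window check -0.2 ≤ 1.09017 < 0.8 is false → out
[2] lift (1,3): star map gives -0.85410; window check -0.2 ≤ -0.85410 < 0.8 is false → out
[3] lift (3,6): star map gives -0.70820; window check -0.2 ≤ -0.70820 < 0.8 is false → out
[4] lift (-4,-8): star map gives 0.94427; window check -0.2 ≤ 0.94427 < 0.8 is false → out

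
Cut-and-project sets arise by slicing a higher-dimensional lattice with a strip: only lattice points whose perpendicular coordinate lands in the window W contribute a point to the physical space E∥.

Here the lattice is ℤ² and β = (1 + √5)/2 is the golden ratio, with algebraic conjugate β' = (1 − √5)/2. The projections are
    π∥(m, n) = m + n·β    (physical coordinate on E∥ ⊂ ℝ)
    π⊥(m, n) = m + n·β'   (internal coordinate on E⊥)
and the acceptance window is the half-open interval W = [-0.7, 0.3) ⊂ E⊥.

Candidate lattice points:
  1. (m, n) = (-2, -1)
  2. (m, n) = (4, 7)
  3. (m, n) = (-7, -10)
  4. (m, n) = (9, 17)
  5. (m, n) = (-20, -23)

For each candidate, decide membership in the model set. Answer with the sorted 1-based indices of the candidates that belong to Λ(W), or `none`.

2

Compute β' = (1−√5)/2 = -0.618034, so π⊥(m,n) = m -0.618034·n.
#1 (-2,-1): internal coord -2 + (-1)·β' = -1.381966; -1.381966 ∉ [-0.7, 0.3) → out
#2 (4,7): internal coord 4 + (7)·β' = -0.326238; -0.326238 ∈ [-0.7, 0.3) → IN Λ
#3 (-7,-10): internal coord -7 + (-10)·β' = -0.819660; -0.819660 ∉ [-0.7, 0.3) → out
#4 (9,17): internal coord 9 + (17)·β' = -1.506578; -1.506578 ∉ [-0.7, 0.3) → out
#5 (-20,-23): internal coord -20 + (-23)·β' = -5.785218; -5.785218 ∉ [-0.7, 0.3) → out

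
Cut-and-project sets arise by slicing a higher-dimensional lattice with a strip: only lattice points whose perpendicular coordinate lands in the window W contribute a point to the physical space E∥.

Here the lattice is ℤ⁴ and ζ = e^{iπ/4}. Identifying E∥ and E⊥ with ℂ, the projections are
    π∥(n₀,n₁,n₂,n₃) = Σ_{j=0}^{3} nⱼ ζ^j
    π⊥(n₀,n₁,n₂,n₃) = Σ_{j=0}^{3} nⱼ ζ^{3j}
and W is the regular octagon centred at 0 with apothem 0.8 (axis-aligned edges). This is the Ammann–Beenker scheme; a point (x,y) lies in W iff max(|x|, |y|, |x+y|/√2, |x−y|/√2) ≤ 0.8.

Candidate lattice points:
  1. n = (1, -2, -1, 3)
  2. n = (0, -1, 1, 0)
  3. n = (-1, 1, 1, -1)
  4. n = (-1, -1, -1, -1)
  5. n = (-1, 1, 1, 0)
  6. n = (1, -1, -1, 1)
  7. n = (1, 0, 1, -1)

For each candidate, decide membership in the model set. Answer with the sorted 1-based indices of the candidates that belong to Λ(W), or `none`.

none

With ζ = e^{iπ/4} the internal vectors are ζ^0,ζ^3,ζ^6,ζ^9.
#1 (1, -2, -1, 3): internal (4.53553, 1.70711); octagon support 4.53553 vs apothem 0.8 → ∉ W
#2 (0, -1, 1, 0): internal (0.70711, -1.70711); octagon support 1.70711 vs apothem 0.8 → ∉ W
#3 (-1, 1, 1, -1): internal (-2.41421, -1.00000); octagon support 2.41421 vs apothem 0.8 → ∉ W
#4 (-1, -1, -1, -1): internal (-1.00000, -0.41421); octagon support 1.00000 vs apothem 0.8 → ∉ W
#5 (-1, 1, 1, 0): internal (-1.70711, -0.29289); octagon support 1.70711 vs apothem 0.8 → ∉ W
#6 (1, -1, -1, 1): internal (2.41421, 1.00000); octagon support 2.41421 vs apothem 0.8 → ∉ W
#7 (1, 0, 1, -1): internal (0.29289, -1.70711); octagon support 1.70711 vs apothem 0.8 → ∉ W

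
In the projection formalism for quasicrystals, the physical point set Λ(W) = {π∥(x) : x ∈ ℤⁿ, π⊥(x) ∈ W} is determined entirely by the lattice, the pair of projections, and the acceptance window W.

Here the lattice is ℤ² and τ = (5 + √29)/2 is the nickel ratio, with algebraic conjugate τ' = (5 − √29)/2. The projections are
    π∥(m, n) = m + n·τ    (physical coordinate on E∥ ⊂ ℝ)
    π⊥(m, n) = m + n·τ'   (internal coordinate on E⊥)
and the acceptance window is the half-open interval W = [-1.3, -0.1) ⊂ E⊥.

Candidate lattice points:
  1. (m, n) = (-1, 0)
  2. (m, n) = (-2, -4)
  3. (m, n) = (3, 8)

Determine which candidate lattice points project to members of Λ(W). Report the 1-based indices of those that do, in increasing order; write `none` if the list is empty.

1, 2

τ' = (5−√29)/2 ≈ -0.19258.
[1] lift (-1,0): star map gives -1.00000; window check -1.3 ≤ -1.00000 < -0.1 is true → IN Λ
[2] lift (-2,-4): star map gives -1.22967; window check -1.3 ≤ -1.22967 < -0.1 is true → IN Λ
[3] lift (3,8): star map gives 1.45934; window check -1.3 ≤ 1.45934 < -0.1 is false → out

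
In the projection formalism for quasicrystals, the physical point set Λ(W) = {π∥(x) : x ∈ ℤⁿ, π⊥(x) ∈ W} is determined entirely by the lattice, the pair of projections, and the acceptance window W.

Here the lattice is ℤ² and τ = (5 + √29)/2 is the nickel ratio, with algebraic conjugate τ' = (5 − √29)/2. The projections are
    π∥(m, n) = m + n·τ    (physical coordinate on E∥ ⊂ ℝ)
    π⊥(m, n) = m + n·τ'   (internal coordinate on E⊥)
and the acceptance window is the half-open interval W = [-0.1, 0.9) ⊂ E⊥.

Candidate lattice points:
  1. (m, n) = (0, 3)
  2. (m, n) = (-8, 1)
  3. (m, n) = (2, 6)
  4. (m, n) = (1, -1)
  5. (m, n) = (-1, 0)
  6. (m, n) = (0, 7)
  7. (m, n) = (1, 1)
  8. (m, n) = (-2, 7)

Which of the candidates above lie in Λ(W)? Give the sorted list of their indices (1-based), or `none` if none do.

3, 7

τ' = (5−√29)/2 ≈ -0.19258.
[1] lift (0,3): star map gives -0.57775; window check -0.1 ≤ -0.57775 < 0.9 is false → out
[2] lift (-8,1): star map gives -8.19258; window check -0.1 ≤ -8.19258 < 0.9 is false → out
[3] lift (2,6): star map gives 0.84451; window check -0.1 ≤ 0.84451 < 0.9 is true → IN Λ
[4] lift (1,-1): star map gives 1.19258; window check -0.1 ≤ 1.19258 < 0.9 is false → out
[5] lift (-1,0): star map gives -1.00000; window check -0.1 ≤ -1.00000 < 0.9 is false → out
[6] lift (0,7): star map gives -1.34808; window check -0.1 ≤ -1.34808 < 0.9 is false → out
[7] lift (1,1): star map gives 0.80742; window check -0.1 ≤ 0.80742 < 0.9 is true → IN Λ
[8] lift (-2,7): star map gives -3.34808; window check -0.1 ≤ -3.34808 < 0.9 is false → out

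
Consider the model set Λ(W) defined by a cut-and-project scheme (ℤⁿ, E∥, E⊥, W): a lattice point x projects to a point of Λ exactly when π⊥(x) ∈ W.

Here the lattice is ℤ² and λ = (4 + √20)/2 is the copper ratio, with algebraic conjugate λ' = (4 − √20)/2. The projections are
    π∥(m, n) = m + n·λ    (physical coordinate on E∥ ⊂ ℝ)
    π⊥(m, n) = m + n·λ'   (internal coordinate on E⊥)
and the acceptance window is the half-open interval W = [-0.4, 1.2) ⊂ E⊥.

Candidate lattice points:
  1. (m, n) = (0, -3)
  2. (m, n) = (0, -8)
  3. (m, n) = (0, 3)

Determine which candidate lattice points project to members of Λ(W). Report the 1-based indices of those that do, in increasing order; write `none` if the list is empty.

λ' = (4−√20)/2 ≈ -0.2361.
candidate 1: (m,n)=(0,-3) → π∥ = 0-3·λ ≈ -12.7082, π⊥ = 0-3·λ' ≈ 0.7082 ∈ [-0.4, 1.2) ⇒ IN Λ
candidate 2: (m,n)=(0,-8) → π∥ = 0-8·λ ≈ -33.8885, π⊥ = 0-8·λ' ≈ 1.8885 ∉ [-0.4, 1.2) ⇒ out
candidate 3: (m,n)=(0,3) → π∥ = 0+3·λ ≈ 12.7082, π⊥ = 0+3·λ' ≈ -0.7082 ∉ [-0.4, 1.2) ⇒ out

1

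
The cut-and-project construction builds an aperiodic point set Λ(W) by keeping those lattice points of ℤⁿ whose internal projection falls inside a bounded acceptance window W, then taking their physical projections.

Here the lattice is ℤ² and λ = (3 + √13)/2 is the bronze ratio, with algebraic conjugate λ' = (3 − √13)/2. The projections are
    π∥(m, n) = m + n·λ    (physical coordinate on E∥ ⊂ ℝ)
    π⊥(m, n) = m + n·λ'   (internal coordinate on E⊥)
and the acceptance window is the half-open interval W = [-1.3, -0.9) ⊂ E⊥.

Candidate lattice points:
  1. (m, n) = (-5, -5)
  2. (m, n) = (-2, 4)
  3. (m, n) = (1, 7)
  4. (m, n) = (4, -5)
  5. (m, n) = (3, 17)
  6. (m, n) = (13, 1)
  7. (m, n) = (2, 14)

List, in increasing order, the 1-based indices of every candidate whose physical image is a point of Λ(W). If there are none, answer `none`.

3

Numerically λ ≈ 3.3028 and λ' = −1/λ ≈ -0.3028.
#1 (-5,-5): internal coord -5 + (-5)·λ' = -3.4861; -3.4861 ∉ [-1.3, -0.9) → out
#2 (-2,4): internal coord -2 + (4)·λ' = -3.2111; -3.2111 ∉ [-1.3, -0.9) → out
#3 (1,7): internal coord 1 + (7)·λ' = -1.1194; -1.1194 ∈ [-1.3, -0.9) → IN Λ
#4 (4,-5): internal coord 4 + (-5)·λ' = +5.5139; +5.5139 ∉ [-1.3, -0.9) → out
#5 (3,17): internal coord 3 + (17)·λ' = -2.1472; -2.1472 ∉ [-1.3, -0.9) → out
#6 (13,1): internal coord 13 + (1)·λ' = +12.6972; +12.6972 ∉ [-1.3, -0.9) → out
#7 (2,14): internal coord 2 + (14)·λ' = -2.2389; -2.2389 ∉ [-1.3, -0.9) → out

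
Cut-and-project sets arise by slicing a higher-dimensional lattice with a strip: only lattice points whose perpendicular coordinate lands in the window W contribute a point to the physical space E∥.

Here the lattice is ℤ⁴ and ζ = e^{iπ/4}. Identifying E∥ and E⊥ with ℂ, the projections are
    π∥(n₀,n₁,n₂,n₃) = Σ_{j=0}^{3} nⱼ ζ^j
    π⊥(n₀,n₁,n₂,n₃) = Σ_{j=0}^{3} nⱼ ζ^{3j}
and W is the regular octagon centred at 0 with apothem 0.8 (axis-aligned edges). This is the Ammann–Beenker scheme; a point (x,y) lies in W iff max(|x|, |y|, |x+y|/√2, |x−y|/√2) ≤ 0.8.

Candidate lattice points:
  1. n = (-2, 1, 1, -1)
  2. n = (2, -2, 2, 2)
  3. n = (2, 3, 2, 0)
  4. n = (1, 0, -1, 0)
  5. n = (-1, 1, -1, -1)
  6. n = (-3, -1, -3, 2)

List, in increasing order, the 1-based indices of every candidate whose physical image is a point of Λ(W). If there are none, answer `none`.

3

π⊥(n) = n₀ + n₁ζ³ + n₂ζ⁶ + n₃ζ⁹ where ζ = e^{iπ/4}.
candidate 1: n = (-2, 1, 1, -1) → π⊥ ≈ (-3.41421, -1.00000); max(|x|,|y|,|x±y|/√2) = 3.41421 > 0.8 ⇒ ∉ W
candidate 2: n = (2, -2, 2, 2) → π⊥ ≈ (+4.82843, -2.00000); max(|x|,|y|,|x±y|/√2) = 4.82843 > 0.8 ⇒ ∉ W
candidate 3: n = (2, 3, 2, 0) → π⊥ ≈ (-0.12132, +0.12132); max(|x|,|y|,|x±y|/√2) = 0.17157 ≤ 0.8 ⇒ ∈ W
candidate 4: n = (1, 0, -1, 0) → π⊥ ≈ (+1.00000, +1.00000); max(|x|,|y|,|x±y|/√2) = 1.41421 > 0.8 ⇒ ∉ W
candidate 5: n = (-1, 1, -1, -1) → π⊥ ≈ (-2.41421, +1.00000); max(|x|,|y|,|x±y|/√2) = 2.41421 > 0.8 ⇒ ∉ W
candidate 6: n = (-3, -1, -3, 2) → π⊥ ≈ (-0.87868, +3.70711); max(|x|,|y|,|x±y|/√2) = 3.70711 > 0.8 ⇒ ∉ W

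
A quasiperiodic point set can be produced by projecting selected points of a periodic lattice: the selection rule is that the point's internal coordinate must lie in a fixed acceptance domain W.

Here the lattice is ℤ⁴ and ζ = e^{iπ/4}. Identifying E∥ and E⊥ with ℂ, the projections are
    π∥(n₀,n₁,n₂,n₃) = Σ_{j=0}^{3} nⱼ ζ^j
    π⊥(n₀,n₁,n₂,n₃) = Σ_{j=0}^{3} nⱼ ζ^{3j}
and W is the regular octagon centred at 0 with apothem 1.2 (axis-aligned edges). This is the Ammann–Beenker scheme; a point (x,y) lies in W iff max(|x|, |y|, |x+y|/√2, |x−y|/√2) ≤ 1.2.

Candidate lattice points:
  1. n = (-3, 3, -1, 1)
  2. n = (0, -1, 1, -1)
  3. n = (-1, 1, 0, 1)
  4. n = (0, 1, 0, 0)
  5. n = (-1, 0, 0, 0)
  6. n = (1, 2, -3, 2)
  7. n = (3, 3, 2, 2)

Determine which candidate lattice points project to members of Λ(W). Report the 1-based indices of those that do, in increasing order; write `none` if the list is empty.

4, 5

π⊥(n) = n₀ + n₁ζ³ + n₂ζ⁶ + n₃ζ⁹ where ζ = e^{iπ/4}.
#1 (-3, 3, -1, 1): internal (-4.41421, 3.82843); octagon support 5.82843 vs apothem 1.2 → ∉ W
#2 (0, -1, 1, -1): internal (0.00000, -2.41421); octagon support 2.41421 vs apothem 1.2 → ∉ W
#3 (-1, 1, 0, 1): internal (-1.00000, 1.41421); octagon support 1.70711 vs apothem 1.2 → ∉ W
#4 (0, 1, 0, 0): internal (-0.70711, 0.70711); octagon support 1.00000 vs apothem 1.2 → ∈ W
#5 (-1, 0, 0, 0): internal (-1.00000, 0.00000); octagon support 1.00000 vs apothem 1.2 → ∈ W
#6 (1, 2, -3, 2): internal (1.00000, 5.82843); octagon support 5.82843 vs apothem 1.2 → ∉ W
#7 (3, 3, 2, 2): internal (2.29289, 1.53553); octagon support 2.70711 vs apothem 1.2 → ∉ W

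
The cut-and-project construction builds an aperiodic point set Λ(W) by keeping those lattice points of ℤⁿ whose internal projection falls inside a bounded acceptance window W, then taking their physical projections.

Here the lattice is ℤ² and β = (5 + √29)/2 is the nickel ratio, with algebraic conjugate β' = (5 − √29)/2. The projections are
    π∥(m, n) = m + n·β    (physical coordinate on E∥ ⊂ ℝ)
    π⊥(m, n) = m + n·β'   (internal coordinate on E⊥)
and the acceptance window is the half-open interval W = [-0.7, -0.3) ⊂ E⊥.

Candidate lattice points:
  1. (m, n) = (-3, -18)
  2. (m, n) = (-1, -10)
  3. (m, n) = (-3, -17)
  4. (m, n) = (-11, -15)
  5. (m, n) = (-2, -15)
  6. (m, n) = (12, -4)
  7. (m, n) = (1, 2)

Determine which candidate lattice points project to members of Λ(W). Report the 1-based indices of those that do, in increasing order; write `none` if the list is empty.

β' = (5−√29)/2 ≈ -0.192582.
#1 (-3,-18): internal coord -3 + (-18)·β' = +0.466483; +0.466483 ∉ [-0.7, -0.3) → out
#2 (-1,-10): internal coord -1 + (-10)·β' = +0.925824; +0.925824 ∉ [-0.7, -0.3) → out
#3 (-3,-17): internal coord -3 + (-17)·β' = +0.273901; +0.273901 ∉ [-0.7, -0.3) → out
#4 (-11,-15): internal coord -11 + (-15)·β' = -8.111264; -8.111264 ∉ [-0.7, -0.3) → out
#5 (-2,-15): internal coord -2 + (-15)·β' = +0.888736; +0.888736 ∉ [-0.7, -0.3) → out
#6 (12,-4): internal coord 12 + (-4)·β' = +12.770330; +12.770330 ∉ [-0.7, -0.3) → out
#7 (1,2): internal coord 1 + (2)·β' = +0.614835; +0.614835 ∉ [-0.7, -0.3) → out

none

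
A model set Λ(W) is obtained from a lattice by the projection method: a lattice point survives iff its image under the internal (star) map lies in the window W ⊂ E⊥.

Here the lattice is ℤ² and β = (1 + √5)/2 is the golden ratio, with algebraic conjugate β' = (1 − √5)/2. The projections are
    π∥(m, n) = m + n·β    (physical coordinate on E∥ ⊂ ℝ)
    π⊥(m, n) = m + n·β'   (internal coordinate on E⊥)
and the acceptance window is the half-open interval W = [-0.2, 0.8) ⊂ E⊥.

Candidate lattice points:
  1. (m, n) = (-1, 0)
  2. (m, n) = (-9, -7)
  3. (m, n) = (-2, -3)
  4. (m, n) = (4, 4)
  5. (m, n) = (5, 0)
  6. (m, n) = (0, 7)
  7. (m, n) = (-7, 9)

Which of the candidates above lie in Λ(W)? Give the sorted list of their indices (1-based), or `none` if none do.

3

Compute β' = (1−√5)/2 = -0.61803, so π⊥(m,n) = m -0.61803·n.
#1 (-1,0): internal coord -1 + (0)·β' = -1.00000; -1.00000 ∉ [-0.2, 0.8) → out
#2 (-9,-7): internal coord -9 + (-7)·β' = -4.67376; -4.67376 ∉ [-0.2, 0.8) → out
#3 (-2,-3): internal coord -2 + (-3)·β' = -0.14590; -0.14590 ∈ [-0.2, 0.8) → IN Λ
#4 (4,4): internal coord 4 + (4)·β' = +1.52786; +1.52786 ∉ [-0.2, 0.8) → out
#5 (5,0): internal coord 5 + (0)·β' = +5.00000; +5.00000 ∉ [-0.2, 0.8) → out
#6 (0,7): internal coord 0 + (7)·β' = -4.32624; -4.32624 ∉ [-0.2, 0.8) → out
#7 (-7,9): internal coord -7 + (9)·β' = -12.56231; -12.56231 ∉ [-0.2, 0.8) → out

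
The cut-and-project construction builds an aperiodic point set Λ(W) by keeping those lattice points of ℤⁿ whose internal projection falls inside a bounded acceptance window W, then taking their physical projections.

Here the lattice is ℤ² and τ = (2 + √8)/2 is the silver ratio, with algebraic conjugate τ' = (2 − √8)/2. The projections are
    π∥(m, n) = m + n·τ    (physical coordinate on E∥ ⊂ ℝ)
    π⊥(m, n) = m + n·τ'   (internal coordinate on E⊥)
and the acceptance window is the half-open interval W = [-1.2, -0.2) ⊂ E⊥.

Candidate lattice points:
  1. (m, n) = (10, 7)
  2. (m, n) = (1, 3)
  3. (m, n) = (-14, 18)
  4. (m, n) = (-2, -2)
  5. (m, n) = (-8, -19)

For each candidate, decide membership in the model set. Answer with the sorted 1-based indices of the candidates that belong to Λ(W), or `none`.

Numerically τ ≈ 2.414214 and τ' = −1/τ ≈ -0.414214.
[1] lift (10,7): star map gives 7.100505; window check -1.2 ≤ 7.100505 < -0.2 is false → out
[2] lift (1,3): star map gives -0.242641; window check -1.2 ≤ -0.242641 < -0.2 is true → IN Λ
[3] lift (-14,18): star map gives -21.455844; window check -1.2 ≤ -21.455844 < -0.2 is false → out
[4] lift (-2,-2): star map gives -1.171573; window check -1.2 ≤ -1.171573 < -0.2 is true → IN Λ
[5] lift (-8,-19): star map gives -0.129942; window check -1.2 ≤ -0.129942 < -0.2 is false → out

2, 4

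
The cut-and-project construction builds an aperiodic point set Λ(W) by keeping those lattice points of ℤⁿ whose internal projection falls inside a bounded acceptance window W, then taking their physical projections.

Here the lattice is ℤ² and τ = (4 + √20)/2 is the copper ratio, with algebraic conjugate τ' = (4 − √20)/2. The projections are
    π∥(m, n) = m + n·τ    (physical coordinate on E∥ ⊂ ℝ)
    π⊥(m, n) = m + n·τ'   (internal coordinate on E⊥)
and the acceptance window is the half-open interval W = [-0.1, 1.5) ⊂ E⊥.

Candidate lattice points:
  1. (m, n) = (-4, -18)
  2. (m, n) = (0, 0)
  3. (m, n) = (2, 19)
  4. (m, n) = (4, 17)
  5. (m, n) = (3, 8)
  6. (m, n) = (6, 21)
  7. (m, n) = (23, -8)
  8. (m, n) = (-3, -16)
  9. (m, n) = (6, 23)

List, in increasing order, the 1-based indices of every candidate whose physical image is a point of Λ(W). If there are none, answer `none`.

Numerically τ ≈ 4.2361 and τ' = −1/τ ≈ -0.2361.
#1 (-4,-18): internal coord -4 + (-18)·τ' = +0.2492; +0.2492 ∈ [-0.1, 1.5) → IN Λ
#2 (0,0): internal coord 0 + (0)·τ' = +0.0000; +0.0000 ∈ [-0.1, 1.5) → IN Λ
#3 (2,19): internal coord 2 + (19)·τ' = -2.4853; -2.4853 ∉ [-0.1, 1.5) → out
#4 (4,17): internal coord 4 + (17)·τ' = -0.0132; -0.0132 ∈ [-0.1, 1.5) → IN Λ
#5 (3,8): internal coord 3 + (8)·τ' = +1.1115; +1.1115 ∈ [-0.1, 1.5) → IN Λ
#6 (6,21): internal coord 6 + (21)·τ' = +1.0426; +1.0426 ∈ [-0.1, 1.5) → IN Λ
#7 (23,-8): internal coord 23 + (-8)·τ' = +24.8885; +24.8885 ∉ [-0.1, 1.5) → out
#8 (-3,-16): internal coord -3 + (-16)·τ' = +0.7771; +0.7771 ∈ [-0.1, 1.5) → IN Λ
#9 (6,23): internal coord 6 + (23)·τ' = +0.5704; +0.5704 ∈ [-0.1, 1.5) → IN Λ

1, 2, 4, 5, 6, 8, 9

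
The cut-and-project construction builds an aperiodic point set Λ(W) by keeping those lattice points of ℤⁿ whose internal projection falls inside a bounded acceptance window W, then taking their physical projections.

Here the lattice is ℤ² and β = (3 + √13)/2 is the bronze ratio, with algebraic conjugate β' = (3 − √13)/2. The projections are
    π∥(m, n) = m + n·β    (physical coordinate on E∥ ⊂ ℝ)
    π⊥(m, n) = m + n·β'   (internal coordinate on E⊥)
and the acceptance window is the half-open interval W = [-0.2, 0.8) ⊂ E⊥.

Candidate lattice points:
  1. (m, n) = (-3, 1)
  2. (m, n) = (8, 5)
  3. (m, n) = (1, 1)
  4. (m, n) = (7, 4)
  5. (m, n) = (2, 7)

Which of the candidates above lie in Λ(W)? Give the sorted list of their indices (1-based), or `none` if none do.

3, 5

Compute β' = (3−√13)/2 = -0.302776, so π⊥(m,n) = m -0.302776·n.
[1] lift (-3,1): star map gives -3.302776; window check -0.2 ≤ -3.302776 < 0.8 is false → out
[2] lift (8,5): star map gives 6.486122; window check -0.2 ≤ 6.486122 < 0.8 is false → out
[3] lift (1,1): star map gives 0.697224; window check -0.2 ≤ 0.697224 < 0.8 is true → IN Λ
[4] lift (7,4): star map gives 5.788897; window check -0.2 ≤ 5.788897 < 0.8 is false → out
[5] lift (2,7): star map gives -0.119429; window check -0.2 ≤ -0.119429 < 0.8 is true → IN Λ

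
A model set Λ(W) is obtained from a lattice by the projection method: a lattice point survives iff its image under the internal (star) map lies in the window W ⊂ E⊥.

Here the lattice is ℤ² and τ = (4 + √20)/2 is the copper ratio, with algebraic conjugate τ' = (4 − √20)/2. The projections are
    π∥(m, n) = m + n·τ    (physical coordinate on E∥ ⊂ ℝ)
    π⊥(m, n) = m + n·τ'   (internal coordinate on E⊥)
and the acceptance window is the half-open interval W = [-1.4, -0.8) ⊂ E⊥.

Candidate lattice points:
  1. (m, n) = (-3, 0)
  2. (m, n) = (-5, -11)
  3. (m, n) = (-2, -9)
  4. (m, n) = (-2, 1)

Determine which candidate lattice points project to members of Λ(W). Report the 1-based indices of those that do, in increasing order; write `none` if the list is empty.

none

τ' = (4−√20)/2 ≈ -0.236068.
#1 (-3,0): internal coord -3 + (0)·τ' = -3.000000; -3.000000 ∉ [-1.4, -0.8) → out
#2 (-5,-11): internal coord -5 + (-11)·τ' = -2.403252; -2.403252 ∉ [-1.4, -0.8) → out
#3 (-2,-9): internal coord -2 + (-9)·τ' = +0.124612; +0.124612 ∉ [-1.4, -0.8) → out
#4 (-2,1): internal coord -2 + (1)·τ' = -2.236068; -2.236068 ∉ [-1.4, -0.8) → out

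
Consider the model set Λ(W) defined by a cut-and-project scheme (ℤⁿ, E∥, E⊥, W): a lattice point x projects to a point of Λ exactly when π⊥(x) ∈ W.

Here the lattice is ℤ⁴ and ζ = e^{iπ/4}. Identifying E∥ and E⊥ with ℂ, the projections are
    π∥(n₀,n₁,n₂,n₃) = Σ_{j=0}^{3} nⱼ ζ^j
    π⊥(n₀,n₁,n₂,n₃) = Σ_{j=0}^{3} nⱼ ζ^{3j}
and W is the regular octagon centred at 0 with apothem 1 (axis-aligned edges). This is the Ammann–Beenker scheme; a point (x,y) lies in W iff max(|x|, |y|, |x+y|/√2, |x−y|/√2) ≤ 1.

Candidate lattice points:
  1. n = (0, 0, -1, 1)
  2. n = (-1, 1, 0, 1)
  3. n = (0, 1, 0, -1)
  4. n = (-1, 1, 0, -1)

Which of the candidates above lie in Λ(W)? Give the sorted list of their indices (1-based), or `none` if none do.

π⊥(n) = n₀ + n₁ζ³ + n₂ζ⁶ + n₃ζ⁹ where ζ = e^{iπ/4}.
candidate 1: n = (0, 0, -1, 1) → π⊥ ≈ (+0.707107, +1.707107); max(|x|,|y|,|x±y|/√2) = 1.707107 > 1 ⇒ ∉ W
candidate 2: n = (-1, 1, 0, 1) → π⊥ ≈ (-1.000000, +1.414214); max(|x|,|y|,|x±y|/√2) = 1.707107 > 1 ⇒ ∉ W
candidate 3: n = (0, 1, 0, -1) → π⊥ ≈ (-1.414214, +0.000000); max(|x|,|y|,|x±y|/√2) = 1.414214 > 1 ⇒ ∉ W
candidate 4: n = (-1, 1, 0, -1) → π⊥ ≈ (-2.414214, +0.000000); max(|x|,|y|,|x±y|/√2) = 2.414214 > 1 ⇒ ∉ W

none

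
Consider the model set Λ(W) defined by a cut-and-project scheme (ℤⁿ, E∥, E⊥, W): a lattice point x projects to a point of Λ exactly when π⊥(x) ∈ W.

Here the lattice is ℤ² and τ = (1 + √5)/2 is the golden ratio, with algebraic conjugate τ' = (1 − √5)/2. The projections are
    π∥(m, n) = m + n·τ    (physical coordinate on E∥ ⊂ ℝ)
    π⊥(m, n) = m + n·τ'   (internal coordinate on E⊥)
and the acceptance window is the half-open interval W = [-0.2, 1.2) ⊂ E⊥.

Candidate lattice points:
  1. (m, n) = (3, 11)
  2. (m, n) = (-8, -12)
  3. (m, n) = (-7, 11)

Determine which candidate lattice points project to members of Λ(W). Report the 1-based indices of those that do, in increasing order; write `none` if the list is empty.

none

Compute τ' = (1−√5)/2 = -0.6180, so π⊥(m,n) = m -0.6180·n.
#1 (3,11): internal coord 3 + (11)·τ' = -3.7984; -3.7984 ∉ [-0.2, 1.2) → out
#2 (-8,-12): internal coord -8 + (-12)·τ' = -0.5836; -0.5836 ∉ [-0.2, 1.2) → out
#3 (-7,11): internal coord -7 + (11)·τ' = -13.7984; -13.7984 ∉ [-0.2, 1.2) → out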